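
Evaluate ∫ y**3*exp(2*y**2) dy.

Let u = y², du = 2y dy; rewrite as (1/2)∫ u^1·exp(2u) du.
Now integrate by parts 1 time.

(2*y**2 - 1)*exp(2*y**2)/8 + C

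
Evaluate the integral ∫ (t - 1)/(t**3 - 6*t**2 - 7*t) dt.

log(t)/7 + 3*log(t - 7)/28 - log(t + 1)/4 + C

Factor the denominator: t*(t - 7)*(t + 1).
Partial-fraction decomposition: -1/(4*(t + 1)) + 3/(28*(t - 7)) + 1/(7*t).
Integrate each term: A/(t−a) contributes A·log|t−a|.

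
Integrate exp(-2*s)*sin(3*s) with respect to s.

Let I denote the integral. Integrate by parts with u = sin(3*s), dv = exp(-2*s) ds, so v = -exp(-2*s)/2: I = -exp(-2*s)*sin(3*s)/2 + (3/2)·∫ exp(-2*s)*cos(3*s) ds.
Apply parts again with u = cos(3*s), dv = exp(-2*s) ds: ∫ exp(-2*s)*cos(3*s) ds = -exp(-2*s)*cos(3*s)/2 − (3/2)·I. Substituting back brings back I: I = -exp(-2*s)*sin(3*s)/2 - 3*exp(-2*s)*cos(3*s)/4 − (9/4)·I.
Solving for I: (1 + 9/4)·I equals the remaining terms, so I = (4/13)·(-exp(-2*s)*sin(3*s)/2 - 3*exp(-2*s)*cos(3*s)/4).

-2*exp(-2*s)*sin(3*s)/13 - 3*exp(-2*s)*cos(3*s)/13 + C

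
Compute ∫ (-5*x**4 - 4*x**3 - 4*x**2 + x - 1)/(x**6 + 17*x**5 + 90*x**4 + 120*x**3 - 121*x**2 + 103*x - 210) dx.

Factor the denominator: (x - 1)*(x + 5)*(x + 6)*(x + 7)*(x**2 + 1).
Partial-fraction decomposition: -(659*x - 513)/(48100*(x**2 + 1)) + 10837/(800*(x + 7)) - 5767/(259*(x + 6)) + 2731/(312*(x + 5)) - 13/(672*(x - 1)).
Integrate each term; A/(x−a) gives A·log|x−a|; the (Bx+D)/(x²+p²) term gives a log and an atan.

-13*log(x - 1)/672 + 2731*log(x + 5)/312 - 5767*log(x + 6)/259 + 10837*log(x + 7)/800 - 659*log(x**2 + 1)/96200 + 513*atan(x)/48100 + C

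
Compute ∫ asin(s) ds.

Use integration by parts with u = arcsin(s), dv = ds.
Then du = 1/sqrt(-s**2 + 1) ds.

s*asin(s) + sqrt(-s**2 + 1) + C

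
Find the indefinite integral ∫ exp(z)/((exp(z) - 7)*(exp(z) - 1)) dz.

Let u = e^z, du = e^z dz.
The integral becomes ∫ du/((u-1)(u-7)); decompose into partial fractions.

log(exp(z) - 7)/6 - log(exp(z) - 1)/6 + C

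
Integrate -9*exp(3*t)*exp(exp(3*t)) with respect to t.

Let u = exp(3*t), so du = (3*exp(3*t)) dt.
Rewriting, the integral becomes -3·∫ e^u du = -3·e^u.
Substituting back, u = exp(3*t).

-3*exp(exp(3*t)) + C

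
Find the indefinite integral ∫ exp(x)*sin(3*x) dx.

exp(x)*sin(3*x)/10 - 3*exp(x)*cos(3*x)/10 + C

Let I denote the integral. Integrate by parts with u = sin(3*x), dv = exp(x) dx, so v = exp(x): I = exp(x)*sin(3*x) − 3·∫ exp(x)*cos(3*x) dx.
Apply parts again with u = cos(3*x), dv = exp(x) dx: ∫ exp(x)*cos(3*x) dx = exp(x)*cos(3*x) + 3·I. Substituting back brings back I: I = exp(x)*sin(3*x) - 3*exp(x)*cos(3*x) − 9·I.
Solving for I: (1 + 9)·I equals the remaining terms, so I = (1/10)·(exp(x)*sin(3*x) - 3*exp(x)*cos(3*x)).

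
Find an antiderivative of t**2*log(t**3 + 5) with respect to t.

Let u = t**3 + 5, so du = (3*t**2) dt.
The integral becomes (1/3)·∫ log(u) du; integrate by parts with u′=log(u), dv′=du.

t**3*log(t**3 + 5)/3 - t**3/3 + 5*log(t**3 + 5)/3 + C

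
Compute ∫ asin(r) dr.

Use integration by parts with u = arcsin(r), dv = dr.
Then du = 1/sqrt(-r**2 + 1) dr.

r*asin(r) + sqrt(-r**2 + 1) + C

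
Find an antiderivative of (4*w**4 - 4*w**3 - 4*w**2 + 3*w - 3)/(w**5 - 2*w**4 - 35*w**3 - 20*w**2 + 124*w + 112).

4027*log(w - 7)/1980 - 19*log(w - 2)/360 - log(w + 1)/36 - 71*log(w + 2)/72 + 1201*log(w + 4)/396 + C

Factor the denominator: (w - 7)*(w - 2)*(w + 1)*(w + 2)*(w + 4).
Partial-fraction decomposition: 1201/(396*(w + 4)) - 71/(72*(w + 2)) - 1/(36*(w + 1)) - 19/(360*(w - 2)) + 4027/(1980*(w - 7)).
Integrate each term: A/(w−a) contributes A·log|w−a|.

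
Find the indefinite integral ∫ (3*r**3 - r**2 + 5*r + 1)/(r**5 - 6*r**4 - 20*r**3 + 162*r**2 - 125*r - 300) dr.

47*log(r - 5)/15 - 197*log(r - 4)/45 + 11*log(r - 3)/8 + log(r + 1)/60 - 53*log(r + 5)/360 + C

Factor the denominator: (r - 5)*(r - 4)*(r - 3)*(r + 1)*(r + 5).
Partial-fraction decomposition: -53/(360*(r + 5)) + 1/(60*(r + 1)) + 11/(8*(r - 3)) - 197/(45*(r - 4)) + 47/(15*(r - 5)).
Integrate each term: A/(r−a) contributes A·log|r−a|.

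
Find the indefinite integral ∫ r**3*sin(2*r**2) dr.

Let u = r², du = 2r dr; rewrite as (1/2)∫ u^1·sin(2u) du.
Now integrate by parts 1 time.

-r**2*cos(2*r**2)/4 + sin(2*r**2)/8 + C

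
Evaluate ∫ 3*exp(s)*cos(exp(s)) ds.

Let u = exp(s), so du = (exp(s)) ds.
Rewriting, the integral becomes 3·∫ cos(u) du = 3·sin(u).
Substituting back, u = exp(s).

3*sin(exp(s)) + C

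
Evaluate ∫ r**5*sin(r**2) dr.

-r**4*cos(r**2)/2 + r**2*sin(r**2) + cos(r**2) + C

Let u = r², du = 2r dr; rewrite as (1/2)∫ u^2·sin(1u) du.
Now integrate by parts 2 times.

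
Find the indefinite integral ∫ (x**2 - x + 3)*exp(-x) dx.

(-x**2 - x - 4)*exp(-x) + C

Use integration by parts with u = x**2 - x + 3, dv = exp(-x) dx, so v = -exp(-x).
Apply parts 2 times (tabular method): alternate signs, differentiate u down to 0, integrate dv up.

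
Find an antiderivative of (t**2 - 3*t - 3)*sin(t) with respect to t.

Use integration by parts with u = t**2 - 3*t - 3, dv = sin(t) dt, so v = -cos(t).
Apply parts 2 times (tabular method): alternate signs, differentiate u down to 0, integrate dv up.

-t**2*cos(t) + 2*t*sin(t) + 3*t*cos(t) - 3*sin(t) + 5*cos(t) + C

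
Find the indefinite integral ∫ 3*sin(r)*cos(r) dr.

Let u = sin(r), so du = (cos(r)) dr.
Rewriting, the integral becomes 3·∫ u^1 du = 3·u^2/2.
Substituting back, u = sin(r).

3*sin(r)**2/2 + C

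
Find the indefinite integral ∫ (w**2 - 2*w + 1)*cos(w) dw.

Use integration by parts with u = w**2 - 2*w + 1, dv = cos(w) dw, so v = sin(w).
Apply parts 2 times (tabular method): alternate signs, differentiate u down to 0, integrate dv up.

w**2*sin(w) - 2*w*sin(w) + 2*w*cos(w) - sin(w) - 2*cos(w) + C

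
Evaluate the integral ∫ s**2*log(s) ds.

s**3*log(s)/3 - s**3/9 + C

Use integration by parts with u = log(s), dv = s**2 ds.
Then du = 1/s ds and v = s**3/3.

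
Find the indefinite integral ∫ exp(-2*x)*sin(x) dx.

-2*exp(-2*x)*sin(x)/5 - exp(-2*x)*cos(x)/5 + C

Let I denote the integral. Integrate by parts with u = sin(x), dv = exp(-2*x) dx, so v = -exp(-2*x)/2: I = -exp(-2*x)*sin(x)/2 + (1/2)·∫ exp(-2*x)*cos(x) dx.
Apply parts again with u = cos(x), dv = exp(-2*x) dx: ∫ exp(-2*x)*cos(x) dx = -exp(-2*x)*cos(x)/2 − (1/2)·I. Substituting back brings back I: I = -exp(-2*x)*sin(x)/2 - exp(-2*x)*cos(x)/4 − (1/4)·I.
Solving for I: (1 + 1/4)·I equals the remaining terms, so I = (4/5)·(-exp(-2*x)*sin(x)/2 - exp(-2*x)*cos(x)/4).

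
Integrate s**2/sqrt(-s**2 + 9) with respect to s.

Substitute s = 3·sin(θ), so ds = 3·cos(θ) dθ and the radical becomes sqrt(-s**2 + 9) = 3·cos(θ) by the Pythagorean identity.
Integrate the resulting trig expression in θ, then back-substitute θ = asin(s/3), sin(θ) = s/3, cos(θ) = sqrt(-s**2 + 9)/3 (absorbing any constant into C).

-s*sqrt(-s**2 + 9)/2 + 9*asin(s/3)/2 + C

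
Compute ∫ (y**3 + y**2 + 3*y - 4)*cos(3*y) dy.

y**3*sin(3*y)/3 + y**2*sin(3*y)/3 + y**2*cos(3*y)/3 + 7*y*sin(3*y)/9 + 2*y*cos(3*y)/9 - 38*sin(3*y)/27 + 7*cos(3*y)/27 + C

Use integration by parts with u = y**3 + y**2 + 3*y - 4, dv = cos(3*y) dy, so v = sin(3*y)/3.
Apply parts 3 times (tabular method): alternate signs, differentiate u down to 0, integrate dv up.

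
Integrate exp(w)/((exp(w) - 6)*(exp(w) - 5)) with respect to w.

log(exp(w) - 6) - log(exp(w) - 5) + C

Let u = e^w, du = e^w dw.
The integral becomes ∫ du/((u-5)(u-6)); decompose into partial fractions.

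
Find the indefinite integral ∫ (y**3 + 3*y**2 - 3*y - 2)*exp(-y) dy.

(-y**3 - 6*y**2 - 9*y - 7)*exp(-y) + C

Use integration by parts with u = y**3 + 3*y**2 - 3*y - 2, dv = exp(-y) dy, so v = -exp(-y).
Apply parts 3 times (tabular method): alternate signs, differentiate u down to 0, integrate dv up.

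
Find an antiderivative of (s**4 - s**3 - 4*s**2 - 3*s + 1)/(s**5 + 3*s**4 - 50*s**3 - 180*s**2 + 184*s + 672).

614*log(s - 7)/2145 + 13*log(s - 2)/960 + 5*log(s + 2)/96 - 269*log(s + 4)/264 + 1387*log(s + 6)/832 + C

Factor the denominator: (s - 7)*(s - 2)*(s + 2)*(s + 4)*(s + 6).
Partial-fraction decomposition: 1387/(832*(s + 6)) - 269/(264*(s + 4)) + 5/(96*(s + 2)) + 13/(960*(s - 2)) + 614/(2145*(s - 7)).
Integrate each term: A/(s−a) contributes A·log|s−a|.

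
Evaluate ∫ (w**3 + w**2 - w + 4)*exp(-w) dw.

Use integration by parts with u = w**3 + w**2 - w + 4, dv = exp(-w) dw, so v = -exp(-w).
Apply parts 3 times (tabular method): alternate signs, differentiate u down to 0, integrate dv up.

(-w**3 - 4*w**2 - 7*w - 11)*exp(-w) + C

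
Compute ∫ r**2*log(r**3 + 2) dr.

r**3*log(r**3 + 2)/3 - r**3/3 + 2*log(r**3 + 2)/3 + C

Let u = r**3 + 2, so du = (3*r**2) dr.
The integral becomes (1/3)·∫ log(u) du; integrate by parts with u′=log(u), dv′=du.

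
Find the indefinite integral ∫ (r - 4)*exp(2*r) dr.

Use integration by parts with u = r - 4, dv = exp(2*r) dr, so v = exp(2*r)/2.
Apply parts 1 times (tabular method): alternate signs, differentiate u down to 0, integrate dv up.

(2*r - 9)*exp(2*r)/4 + C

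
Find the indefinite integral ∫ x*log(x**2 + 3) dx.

Let u = x**2 + 3, so du = (2*x) dx.
The integral becomes (1/2)·∫ log(u) du; integrate by parts with u′=log(u), dv′=du.

x**2*log(x**2 + 3)/2 - x**2/2 + 3*log(x**2 + 3)/2 + C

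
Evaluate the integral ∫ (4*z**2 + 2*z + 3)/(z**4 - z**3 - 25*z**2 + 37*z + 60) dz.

5*log(z - 4)/3 - 45*log(z - 3)/32 + log(z + 1)/16 - 31*log(z + 5)/96 + C

Factor the denominator: (z - 4)*(z - 3)*(z + 1)*(z + 5).
Partial-fraction decomposition: -31/(96*(z + 5)) + 1/(16*(z + 1)) - 45/(32*(z - 3)) + 5/(3*(z - 4)).
Integrate each term: A/(z−a) contributes A·log|z−a|.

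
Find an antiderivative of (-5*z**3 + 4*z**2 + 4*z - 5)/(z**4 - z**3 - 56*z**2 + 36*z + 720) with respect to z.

-917*log(z - 6)/120 + 170*log(z - 5)/33 + 121*log(z + 4)/60 - 1195*log(z + 6)/264 + C

Factor the denominator: (z - 6)*(z - 5)*(z + 4)*(z + 6).
Partial-fraction decomposition: -1195/(264*(z + 6)) + 121/(60*(z + 4)) + 170/(33*(z - 5)) - 917/(120*(z - 6)).
Integrate each term: A/(z−a) contributes A·log|z−a|.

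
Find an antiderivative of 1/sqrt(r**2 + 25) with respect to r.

log(r + sqrt(r**2 + 25)) + C

Substitute r = 5·tan(θ), so dr = 5·sec(θ)^2 dθ and the radical becomes sqrt(r**2 + 25) = 5·sec(θ) by the Pythagorean identity.
Integrate the resulting trig expression in θ, then back-substitute tan(θ) = r/5, sec(θ) = sqrt(r**2 + 25)/5 (absorbing any constant into C).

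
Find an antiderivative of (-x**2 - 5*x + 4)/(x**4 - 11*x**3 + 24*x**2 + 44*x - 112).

Factor the denominator: (x - 7)*(x - 4)*(x - 2)*(x + 2).
Partial-fraction decomposition: -5/(108*(x + 2)) - 1/(4*(x - 2)) + 8/(9*(x - 4)) - 16/(27*(x - 7)).
Integrate each term: A/(x−a) contributes A·log|x−a|.

-16*log(x - 7)/27 + 8*log(x - 4)/9 - log(x - 2)/4 - 5*log(x + 2)/108 + C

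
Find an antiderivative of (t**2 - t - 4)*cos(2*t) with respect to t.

Use integration by parts with u = t**2 - t - 4, dv = cos(2*t) dt, so v = sin(2*t)/2.
Apply parts 2 times (tabular method): alternate signs, differentiate u down to 0, integrate dv up.

t**2*sin(2*t)/2 - t*sin(2*t)/2 + t*cos(2*t)/2 - 9*sin(2*t)/4 - cos(2*t)/4 + C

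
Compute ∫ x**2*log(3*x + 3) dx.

Use integration by parts with u = log(3*x + 3), dv = x**2 dx.
Then du = 3/(3*x + 3) dx and v = x**3/3.

x**3*log(3*x + 3)/3 - x**3/9 + x**2/6 - x/3 + log(x + 1)/3 + C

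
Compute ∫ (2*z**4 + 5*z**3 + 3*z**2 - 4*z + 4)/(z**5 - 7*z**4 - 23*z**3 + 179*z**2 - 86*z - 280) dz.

Factor the denominator: (z - 7)*(z - 4)*(z - 2)*(z + 1)*(z + 5).
Partial-fraction decomposition: 181/(756*(z + 5)) - 1/(60*(z + 1)) + 8/(21*(z - 2)) - 434/(135*(z - 4)) + 83/(18*(z - 7)).
Integrate each term: A/(z−a) contributes A·log|z−a|.

83*log(z - 7)/18 - 434*log(z - 4)/135 + 8*log(z - 2)/21 - log(z + 1)/60 + 181*log(z + 5)/756 + C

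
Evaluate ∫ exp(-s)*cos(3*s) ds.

Let I denote the integral. Integrate by parts with u = cos(3*s), dv = exp(-s) ds, so v = -exp(-s): I = -exp(-s)*cos(3*s) − 3·∫ exp(-s)*sin(3*s) ds.
Apply parts again with u = sin(3*s), dv = exp(-s) ds: ∫ exp(-s)*sin(3*s) ds = -exp(-s)*sin(3*s) + 3·I. Substituting back brings back I: I = 3*exp(-s)*sin(3*s) - exp(-s)*cos(3*s) − 9·I.
Solving for I: (1 + 9)·I equals the remaining terms, so I = (1/10)·(3*exp(-s)*sin(3*s) - exp(-s)*cos(3*s)).

3*exp(-s)*sin(3*s)/10 - exp(-s)*cos(3*s)/10 + C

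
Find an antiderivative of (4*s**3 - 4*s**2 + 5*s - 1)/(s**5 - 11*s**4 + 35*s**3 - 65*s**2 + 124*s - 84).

605*log(s - 7)/636 - 43*log(s - 3)/52 + log(s - 1)/15 - 329*log(s**2 + 4)/3445 - 843*atan(s/2)/6890 + C

Factor the denominator: (s - 7)*(s - 3)*(s - 1)*(s**2 + 4).
Partial-fraction decomposition: -(658*s + 843)/(3445*(s**2 + 4)) + 1/(15*(s - 1)) - 43/(52*(s - 3)) + 605/(636*(s - 7)).
Integrate each term; A/(s−a) gives A·log|s−a|; the (Bs+D)/(s²+p²) term gives a log and an atan.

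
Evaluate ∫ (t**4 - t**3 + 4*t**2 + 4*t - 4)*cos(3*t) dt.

Use integration by parts with u = t**4 - t**3 + 4*t**2 + 4*t - 4, dv = cos(3*t) dt, so v = sin(3*t)/3.
Apply parts 4 times (tabular method): alternate signs, differentiate u down to 0, integrate dv up.

t**4*sin(3*t)/3 - t**3*sin(3*t)/3 + 4*t**3*cos(3*t)/9 + 8*t**2*sin(3*t)/9 - t**2*cos(3*t)/3 + 14*t*sin(3*t)/9 + 16*t*cos(3*t)/27 - 124*sin(3*t)/81 + 14*cos(3*t)/27 + C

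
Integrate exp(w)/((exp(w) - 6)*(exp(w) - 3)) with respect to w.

log(exp(w) - 6)/3 - log(exp(w) - 3)/3 + C

Let u = e^w, du = e^w dw.
The integral becomes ∫ du/((u-6)(u-3)); decompose into partial fractions.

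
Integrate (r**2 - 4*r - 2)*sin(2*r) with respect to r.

-r**2*cos(2*r)/2 + r*sin(2*r)/2 + 2*r*cos(2*r) - sin(2*r) + 5*cos(2*r)/4 + C

Use integration by parts with u = r**2 - 4*r - 2, dv = sin(2*r) dr, so v = -cos(2*r)/2.
Apply parts 2 times (tabular method): alternate signs, differentiate u down to 0, integrate dv up.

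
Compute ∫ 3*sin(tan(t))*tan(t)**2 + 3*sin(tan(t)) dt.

Let u = tan(t), so du = (tan(t)**2 + 1) dt.
Rewriting, the integral becomes 3·∫ sin(u) du = 3·-cos(u).
Substituting back, u = tan(t).

-3*cos(tan(t)) + C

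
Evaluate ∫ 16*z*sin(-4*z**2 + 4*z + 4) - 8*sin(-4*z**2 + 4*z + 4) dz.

Let u = 4*z**2 - 4*z - 4, so du = (8*z - 4) dz.
Rewriting, the integral becomes -2·∫ sin(u) du = -2·-cos(u).
Substituting back, u = 4*z**2 - 4*z - 4.

2*cos(-4*z**2 + 4*z + 4) + C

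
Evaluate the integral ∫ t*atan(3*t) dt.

t**2*atan(3*t)/2 - t/6 + atan(3*t)/18 + C

Use integration by parts with u = arctan(3*t), dv = t dt.
Then du = 3/(9*t**2 + 1) dt.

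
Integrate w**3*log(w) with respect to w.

w**4*log(w)/4 - w**4/16 + C

Use integration by parts with u = log(w), dv = w**3 dw.
Then du = 1/w dw and v = w**4/4.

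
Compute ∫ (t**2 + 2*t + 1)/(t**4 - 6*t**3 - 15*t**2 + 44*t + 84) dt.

Factor the denominator: (t - 7)*(t - 3)*(t + 2)**2.
Partial-fraction decomposition: -76/(2025*(t + 2)) + 1/(45*(t + 2)**2) - 4/(25*(t - 3)) + 16/(81*(t - 7)).
Integrate each term; A/(t−a) gives A·log|t−a|; A/(t−a)² gives −A/(t−a).

16*log(t - 7)/81 - 4*log(t - 3)/25 - 76*log(t + 2)/2025 - 1/(45*t + 90) + C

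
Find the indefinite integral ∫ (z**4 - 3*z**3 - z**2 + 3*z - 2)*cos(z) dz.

Use integration by parts with u = z**4 - 3*z**3 - z**2 + 3*z - 2, dv = cos(z) dz, so v = sin(z).
Apply parts 4 times (tabular method): alternate signs, differentiate u down to 0, integrate dv up.

z**4*sin(z) - 3*z**3*sin(z) + 4*z**3*cos(z) - 13*z**2*sin(z) - 9*z**2*cos(z) + 21*z*sin(z) - 26*z*cos(z) + 24*sin(z) + 21*cos(z) + C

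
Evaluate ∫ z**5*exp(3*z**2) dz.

Let u = z², du = 2z dz; rewrite as (1/2)∫ u^2·exp(3u) du.
Now integrate by parts 2 times.

(9*z**4 - 6*z**2 + 2)*exp(3*z**2)/54 + C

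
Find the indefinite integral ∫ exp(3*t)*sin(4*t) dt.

Let I denote the integral. Integrate by parts with u = sin(4*t), dv = exp(3*t) dt, so v = exp(3*t)/3: I = exp(3*t)*sin(4*t)/3 − (4/3)·∫ exp(3*t)*cos(4*t) dt.
Apply parts again with u = cos(4*t), dv = exp(3*t) dt: ∫ exp(3*t)*cos(4*t) dt = exp(3*t)*cos(4*t)/3 + (4/3)·I. Substituting back brings back I: I = exp(3*t)*sin(4*t)/3 - 4*exp(3*t)*cos(4*t)/9 − (16/9)·I.
Solving for I: (1 + 16/9)·I equals the remaining terms, so I = (9/25)·(exp(3*t)*sin(4*t)/3 - 4*exp(3*t)*cos(4*t)/9).

3*exp(3*t)*sin(4*t)/25 - 4*exp(3*t)*cos(4*t)/25 + C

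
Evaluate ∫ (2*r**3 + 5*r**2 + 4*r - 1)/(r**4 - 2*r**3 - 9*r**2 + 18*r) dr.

Factor the denominator: r*(r - 3)*(r - 2)*(r + 3).
Partial-fraction decomposition: 11/(45*(r + 3)) - 43/(10*(r - 2)) + 55/(9*(r - 3)) - 1/(18*r).
Integrate each term: A/(r−a) contributes A·log|r−a|.

-log(r)/18 + 55*log(r - 3)/9 - 43*log(r - 2)/10 + 11*log(r + 3)/45 + C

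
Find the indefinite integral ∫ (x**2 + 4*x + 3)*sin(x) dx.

-x**2*cos(x) + 2*x*sin(x) - 4*x*cos(x) + 4*sin(x) - cos(x) + C

Use integration by parts with u = x**2 + 4*x + 3, dv = sin(x) dx, so v = -cos(x).
Apply parts 2 times (tabular method): alternate signs, differentiate u down to 0, integrate dv up.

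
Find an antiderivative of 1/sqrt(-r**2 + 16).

Substitute r = 4·sin(θ), so dr = 4·cos(θ) dθ and the radical becomes sqrt(-r**2 + 16) = 4·cos(θ) by the Pythagorean identity.
Integrate the resulting trig expression in θ, then back-substitute θ = asin(r/4), sin(θ) = r/4, cos(θ) = sqrt(-r**2 + 16)/4 (absorbing any constant into C).

asin(r/4) + C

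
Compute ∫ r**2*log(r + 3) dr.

r**3*log(r + 3)/3 - r**3/9 + r**2/2 - 3*r + 9*log(r + 3) + C

Use integration by parts with u = log(r + 3), dv = r**2 dr.
Then du = 1/(r + 3) dr and v = r**3/3.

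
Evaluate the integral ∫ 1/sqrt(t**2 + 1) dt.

Substitute t = tan(θ), so dt = sec(θ)^2 dθ and the radical becomes sqrt(t**2 + 1) = sec(θ) by the Pythagorean identity.
Integrate the resulting trig expression in θ, then back-substitute tan(θ) = t, sec(θ) = sqrt(t**2 + 1) (absorbing any constant into C).

log(t + sqrt(t**2 + 1)) + C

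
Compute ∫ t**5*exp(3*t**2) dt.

(9*t**4 - 6*t**2 + 2)*exp(3*t**2)/54 + C

Let u = t², du = 2t dt; rewrite as (1/2)∫ u^2·exp(3u) du.
Now integrate by parts 2 times.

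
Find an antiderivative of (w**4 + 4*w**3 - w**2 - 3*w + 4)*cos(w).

w**4*sin(w) + 4*w**3*sin(w) + 4*w**3*cos(w) - 13*w**2*sin(w) + 12*w**2*cos(w) - 27*w*sin(w) - 26*w*cos(w) + 30*sin(w) - 27*cos(w) + C

Use integration by parts with u = w**4 + 4*w**3 - w**2 - 3*w + 4, dv = cos(w) dw, so v = sin(w).
Apply parts 4 times (tabular method): alternate signs, differentiate u down to 0, integrate dv up.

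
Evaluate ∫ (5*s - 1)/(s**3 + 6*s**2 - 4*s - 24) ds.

9*log(s - 2)/32 + 11*log(s + 2)/16 - 31*log(s + 6)/32 + C

Factor the denominator: (s - 2)*(s + 2)*(s + 6).
Partial-fraction decomposition: -31/(32*(s + 6)) + 11/(16*(s + 2)) + 9/(32*(s - 2)).
Integrate each term: A/(s−a) contributes A·log|s−a|.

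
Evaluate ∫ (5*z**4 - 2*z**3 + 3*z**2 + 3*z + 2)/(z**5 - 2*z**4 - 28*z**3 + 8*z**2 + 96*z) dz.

log(z)/48 + 193*log(z - 6)/60 - 7*log(z - 2)/16 - 13*log(z + 2)/16 + 241*log(z + 4)/80 + C

Factor the denominator: z*(z - 6)*(z - 2)*(z + 2)*(z + 4).
Partial-fraction decomposition: 241/(80*(z + 4)) - 13/(16*(z + 2)) - 7/(16*(z - 2)) + 193/(60*(z - 6)) + 1/(48*z).
Integrate each term: A/(z−a) contributes A·log|z−a|.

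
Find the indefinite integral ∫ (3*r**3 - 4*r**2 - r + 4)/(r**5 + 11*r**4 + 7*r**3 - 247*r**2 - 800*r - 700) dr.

137*log(r - 5)/2940 - 6749*log(r + 2)/11025 + 233*log(r + 5)/90 - 607*log(r + 7)/300 - 34/(105*r + 210) + C

Factor the denominator: (r - 5)*(r + 2)**2*(r + 5)*(r + 7).
Partial-fraction decomposition: -607/(300*(r + 7)) + 233/(90*(r + 5)) - 6749/(11025*(r + 2)) + 34/(105*(r + 2)**2) + 137/(2940*(r - 5)).
Integrate each term; A/(r−a) gives A·log|r−a|; A/(r−a)² gives −A/(r−a).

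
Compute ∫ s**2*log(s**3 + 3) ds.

Let u = s**3 + 3, so du = (3*s**2) ds.
The integral becomes (1/3)·∫ log(u) du; integrate by parts with u′=log(u), dv′=du.

s**3*log(s**3 + 3)/3 - s**3/3 + log(s**3 + 3) + C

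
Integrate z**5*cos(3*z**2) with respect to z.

z**4*sin(3*z**2)/6 + z**2*cos(3*z**2)/9 - sin(3*z**2)/27 + C

Let u = z², du = 2z dz; rewrite as (1/2)∫ u^2·cos(3u) du.
Now integrate by parts 2 times.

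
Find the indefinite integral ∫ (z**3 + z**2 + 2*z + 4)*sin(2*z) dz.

-z**3*cos(2*z)/2 + 3*z**2*sin(2*z)/4 - z**2*cos(2*z)/2 + z*sin(2*z)/2 - z*cos(2*z)/4 + sin(2*z)/8 - 7*cos(2*z)/4 + C

Use integration by parts with u = z**3 + z**2 + 2*z + 4, dv = sin(2*z) dz, so v = -cos(2*z)/2.
Apply parts 3 times (tabular method): alternate signs, differentiate u down to 0, integrate dv up.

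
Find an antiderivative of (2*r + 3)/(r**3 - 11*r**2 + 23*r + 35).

Factor the denominator: (r - 7)*(r - 5)*(r + 1).
Partial-fraction decomposition: 1/(48*(r + 1)) - 13/(12*(r - 5)) + 17/(16*(r - 7)).
Integrate each term: A/(r−a) contributes A·log|r−a|.

17*log(r - 7)/16 - 13*log(r - 5)/12 + log(r + 1)/48 + C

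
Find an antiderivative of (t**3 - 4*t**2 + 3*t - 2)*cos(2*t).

Use integration by parts with u = t**3 - 4*t**2 + 3*t - 2, dv = cos(2*t) dt, so v = sin(2*t)/2.
Apply parts 3 times (tabular method): alternate signs, differentiate u down to 0, integrate dv up.

t**3*sin(2*t)/2 - 2*t**2*sin(2*t) + 3*t**2*cos(2*t)/4 + 3*t*sin(2*t)/4 - 2*t*cos(2*t) + 3*cos(2*t)/8 + C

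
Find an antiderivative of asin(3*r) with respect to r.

r*asin(3*r) + sqrt(-9*r**2 + 1)/3 + C

Use integration by parts with u = arcsin(3*r), dv = dr.
Then du = 3/sqrt(-9*r**2 + 1) dr.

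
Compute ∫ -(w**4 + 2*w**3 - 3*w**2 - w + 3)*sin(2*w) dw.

Use integration by parts with u = w**4 + 2*w**3 - 3*w**2 - w + 3, dv = -sin(2*w) dw, so v = cos(2*w)/2.
Apply parts 4 times (tabular method): alternate signs, differentiate u down to 0, integrate dv up.

w**4*cos(2*w)/2 - w**3*sin(2*w) + w**3*cos(2*w) - 3*w**2*sin(2*w)/2 - 3*w**2*cos(2*w) + 3*w*sin(2*w) - 2*w*cos(2*w) + sin(2*w) + 3*cos(2*w) + C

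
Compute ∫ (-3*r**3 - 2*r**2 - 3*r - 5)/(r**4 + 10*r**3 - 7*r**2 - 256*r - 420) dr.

Factor the denominator: (r - 5)*(r + 2)*(r + 6)*(r + 7).
Partial-fraction decomposition: -947/(60*(r + 7)) + 589/(44*(r + 6)) - 17/(140*(r + 2)) - 445/(924*(r - 5)).
Integrate each term: A/(r−a) contributes A·log|r−a|.

-445*log(r - 5)/924 - 17*log(r + 2)/140 + 589*log(r + 6)/44 - 947*log(r + 7)/60 + C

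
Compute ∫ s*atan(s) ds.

Use integration by parts with u = arctan(s), dv = s ds.
Then du = 1/(s**2 + 1) ds.

s**2*atan(s)/2 - s/2 + atan(s)/2 + C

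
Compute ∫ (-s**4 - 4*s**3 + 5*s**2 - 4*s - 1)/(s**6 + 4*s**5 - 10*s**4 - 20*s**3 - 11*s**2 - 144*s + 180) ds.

Factor the denominator: (s - 3)*(s - 1)*(s + 3)*(s + 5)*(s**2 + 4).
Partial-fraction decomposition: -(8*s + 105)/(377*(s**2 + 4)) - 19/(2784*(s + 5)) + 83/(624*(s + 3)) + 1/(48*(s - 1)) - 157/(1248*(s - 3)).
Integrate each term; A/(s−a) gives A·log|s−a|; the (Bs+D)/(s²+p²) term gives a log and an atan.

-157*log(s - 3)/1248 + log(s - 1)/48 + 83*log(s + 3)/624 - 19*log(s + 5)/2784 - 4*log(s**2 + 4)/377 - 105*atan(s/2)/754 + C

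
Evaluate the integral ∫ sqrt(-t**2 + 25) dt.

t*sqrt(-t**2 + 25)/2 + 25*asin(t/5)/2 + C

Substitute t = 5·sin(θ), so dt = 5·cos(θ) dθ and the radical becomes sqrt(-t**2 + 25) = 5·cos(θ) by the Pythagorean identity.
Integrate the resulting trig expression in θ, then back-substitute θ = asin(t/5), sin(θ) = t/5, cos(θ) = sqrt(-t**2 + 25)/5 (absorbing any constant into C).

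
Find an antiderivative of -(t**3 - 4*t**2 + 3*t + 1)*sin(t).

t**3*cos(t) - 3*t**2*sin(t) - 4*t**2*cos(t) + 8*t*sin(t) - 3*t*cos(t) + 3*sin(t) + 9*cos(t) + C

Use integration by parts with u = t**3 - 4*t**2 + 3*t + 1, dv = -sin(t) dt, so v = cos(t).
Apply parts 3 times (tabular method): alternate signs, differentiate u down to 0, integrate dv up.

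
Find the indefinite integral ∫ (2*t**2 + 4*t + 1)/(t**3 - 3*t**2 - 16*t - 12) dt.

Factor the denominator: (t - 6)*(t + 1)*(t + 2).
Partial-fraction decomposition: 1/(8*(t + 2)) + 1/(7*(t + 1)) + 97/(56*(t - 6)).
Integrate each term: A/(t−a) contributes A·log|t−a|.

97*log(t - 6)/56 + log(t + 1)/7 + log(t + 2)/8 + C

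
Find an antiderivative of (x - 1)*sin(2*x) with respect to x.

Use integration by parts with u = x - 1, dv = sin(2*x) dx, so v = -cos(2*x)/2.
Apply parts 1 times (tabular method): alternate signs, differentiate u down to 0, integrate dv up.

-x*cos(2*x)/2 + sin(2*x)/4 + cos(2*x)/2 + C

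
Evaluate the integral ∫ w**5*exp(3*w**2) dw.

(9*w**4 - 6*w**2 + 2)*exp(3*w**2)/54 + C

Let u = w², du = 2w dw; rewrite as (1/2)∫ u^2·exp(3u) du.
Now integrate by parts 2 times.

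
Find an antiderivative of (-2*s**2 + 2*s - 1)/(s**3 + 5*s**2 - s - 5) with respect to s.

-log(s - 1)/12 + 5*log(s + 1)/8 - 61*log(s + 5)/24 + C

Factor the denominator: (s - 1)*(s + 1)*(s + 5).
Partial-fraction decomposition: -61/(24*(s + 5)) + 5/(8*(s + 1)) - 1/(12*(s - 1)).
Integrate each term: A/(s−a) contributes A·log|s−a|.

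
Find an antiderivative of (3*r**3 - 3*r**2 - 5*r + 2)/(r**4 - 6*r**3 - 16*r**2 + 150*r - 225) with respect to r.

Factor the denominator: (r - 5)*(r - 3)**2*(r + 5).
Partial-fraction decomposition: 423/(640*(r + 5)) - 587/(128*(r - 3)) - 41/(16*(r - 3)**2) + 277/(40*(r - 5)).
Integrate each term; A/(r−a) gives A·log|r−a|; A/(r−a)² gives −A/(r−a).

277*log(r - 5)/40 - 587*log(r - 3)/128 + 423*log(r + 5)/640 + 41/(16*r - 48) + C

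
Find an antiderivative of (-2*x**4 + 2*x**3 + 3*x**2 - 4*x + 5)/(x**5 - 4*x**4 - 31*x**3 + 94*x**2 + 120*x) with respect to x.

log(x)/24 - 2071*log(x - 6)/924 + 347*log(x - 4)/360 - 2*log(x + 1)/35 - 70*log(x + 5)/99 + C

Factor the denominator: x*(x - 6)*(x - 4)*(x + 1)*(x + 5).
Partial-fraction decomposition: -70/(99*(x + 5)) - 2/(35*(x + 1)) + 347/(360*(x - 4)) - 2071/(924*(x - 6)) + 1/(24*x).
Integrate each term: A/(x−a) contributes A·log|x−a|.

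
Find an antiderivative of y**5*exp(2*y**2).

Let u = y², du = 2y dy; rewrite as (1/2)∫ u^2·exp(2u) du.
Now integrate by parts 2 times.

(2*y**4 - 2*y**2 + 1)*exp(2*y**2)/8 + C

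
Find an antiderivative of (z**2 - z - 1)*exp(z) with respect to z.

Use integration by parts with u = z**2 - z - 1, dv = exp(z) dz, so v = exp(z).
Apply parts 2 times (tabular method): alternate signs, differentiate u down to 0, integrate dv up.

(z**2 - 3*z + 2)*exp(z) + C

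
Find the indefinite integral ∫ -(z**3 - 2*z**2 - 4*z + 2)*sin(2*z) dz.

Use integration by parts with u = z**3 - 2*z**2 - 4*z + 2, dv = -sin(2*z) dz, so v = cos(2*z)/2.
Apply parts 3 times (tabular method): alternate signs, differentiate u down to 0, integrate dv up.

z**3*cos(2*z)/2 - 3*z**2*sin(2*z)/4 - z**2*cos(2*z) + z*sin(2*z) - 11*z*cos(2*z)/4 + 11*sin(2*z)/8 + 3*cos(2*z)/2 + C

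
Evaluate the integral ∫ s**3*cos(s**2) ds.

s**2*sin(s**2)/2 + cos(s**2)/2 + C

Let u = s², du = 2s ds; rewrite as (1/2)∫ u^1·cos(1u) du.
Now integrate by parts 1 time.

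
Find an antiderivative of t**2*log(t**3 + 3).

t**3*log(t**3 + 3)/3 - t**3/3 + log(t**3 + 3) + C

Let u = t**3 + 3, so du = (3*t**2) dt.
The integral becomes (1/3)·∫ log(u) du; integrate by parts with u′=log(u), dv′=du.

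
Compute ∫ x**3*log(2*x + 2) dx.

Use integration by parts with u = log(2*x + 2), dv = x**3 dx.
Then du = 2/(2*x + 2) dx and v = x**4/4.

x**4*log(2*x + 2)/4 - x**4/16 + x**3/12 - x**2/8 + x/4 - log(x + 1)/4 + C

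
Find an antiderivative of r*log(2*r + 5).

Use integration by parts with u = log(2*r + 5), dv = r dr.
Then du = 2/(2*r + 5) dr and v = r**2/2.

r**2*log(2*r + 5)/2 - r**2/4 + 5*r/4 - 25*log(2*r + 5)/8 + C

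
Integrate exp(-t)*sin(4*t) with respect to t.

-exp(-t)*sin(4*t)/17 - 4*exp(-t)*cos(4*t)/17 + C

Let I denote the integral. Integrate by parts with u = sin(4*t), dv = exp(-t) dt, so v = -exp(-t): I = -exp(-t)*sin(4*t) + 4·∫ exp(-t)*cos(4*t) dt.
Apply parts again with u = cos(4*t), dv = exp(-t) dt: ∫ exp(-t)*cos(4*t) dt = -exp(-t)*cos(4*t) − 4·I. Substituting back brings back I: I = -exp(-t)*sin(4*t) - 4*exp(-t)*cos(4*t) − 16·I.
Solving for I: (1 + 16)·I equals the remaining terms, so I = (1/17)·(-exp(-t)*sin(4*t) - 4*exp(-t)*cos(4*t)).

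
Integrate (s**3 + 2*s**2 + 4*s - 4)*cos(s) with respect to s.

Use integration by parts with u = s**3 + 2*s**2 + 4*s - 4, dv = cos(s) ds, so v = sin(s).
Apply parts 3 times (tabular method): alternate signs, differentiate u down to 0, integrate dv up.

s**3*sin(s) + 2*s**2*sin(s) + 3*s**2*cos(s) - 2*s*sin(s) + 4*s*cos(s) - 8*sin(s) - 2*cos(s) + C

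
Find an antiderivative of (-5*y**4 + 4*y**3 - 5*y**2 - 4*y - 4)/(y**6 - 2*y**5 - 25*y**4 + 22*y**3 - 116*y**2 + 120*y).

Factor the denominator: y*(y - 6)*(y - 1)*(y + 5)*(y**2 + 4).
Partial-fraction decomposition: -(13*y + 718)/(1450*(y**2 + 4)) + 1867/(4785*(y + 5)) + 7/(75*(y - 1)) - 364/(825*(y - 6)) - 1/(30*y).
Integrate each term; A/(y−a) gives A·log|y−a|; the (By+D)/(y²+p²) term gives a log and an atan.

-log(y)/30 - 364*log(y - 6)/825 + 7*log(y - 1)/75 + 1867*log(y + 5)/4785 - 13*log(y**2 + 4)/2900 - 359*atan(y/2)/1450 + C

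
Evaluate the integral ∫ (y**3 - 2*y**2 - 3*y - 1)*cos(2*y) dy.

y**3*sin(2*y)/2 - y**2*sin(2*y) + 3*y**2*cos(2*y)/4 - 9*y*sin(2*y)/4 - y*cos(2*y) - 9*cos(2*y)/8 + C

Use integration by parts with u = y**3 - 2*y**2 - 3*y - 1, dv = cos(2*y) dy, so v = sin(2*y)/2.
Apply parts 3 times (tabular method): alternate signs, differentiate u down to 0, integrate dv up.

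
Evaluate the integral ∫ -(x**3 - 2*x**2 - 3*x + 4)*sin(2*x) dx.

x**3*cos(2*x)/2 - 3*x**2*sin(2*x)/4 - x**2*cos(2*x) + x*sin(2*x) - 9*x*cos(2*x)/4 + 9*sin(2*x)/8 + 5*cos(2*x)/2 + C

Use integration by parts with u = x**3 - 2*x**2 - 3*x + 4, dv = -sin(2*x) dx, so v = cos(2*x)/2.
Apply parts 3 times (tabular method): alternate signs, differentiate u down to 0, integrate dv up.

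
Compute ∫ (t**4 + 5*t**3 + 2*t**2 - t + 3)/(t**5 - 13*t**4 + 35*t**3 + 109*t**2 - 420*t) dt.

-log(t)/140 + 421*log(t - 7)/42 - 649*log(t - 5)/40 + 607*log(t - 4)/84 - log(t + 3)/56 + C

Factor the denominator: t*(t - 7)*(t - 5)*(t - 4)*(t + 3).
Partial-fraction decomposition: -1/(56*(t + 3)) + 607/(84*(t - 4)) - 649/(40*(t - 5)) + 421/(42*(t - 7)) - 1/(140*t).
Integrate each term: A/(t−a) contributes A·log|t−a|.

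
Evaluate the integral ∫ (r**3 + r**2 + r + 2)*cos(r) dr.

Use integration by parts with u = r**3 + r**2 + r + 2, dv = cos(r) dr, so v = sin(r).
Apply parts 3 times (tabular method): alternate signs, differentiate u down to 0, integrate dv up.

r**3*sin(r) + r**2*sin(r) + 3*r**2*cos(r) - 5*r*sin(r) + 2*r*cos(r) - 5*cos(r) + C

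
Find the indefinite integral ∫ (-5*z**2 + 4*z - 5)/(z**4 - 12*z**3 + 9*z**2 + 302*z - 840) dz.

-37*log(z - 7)/6 + 161*log(z - 6)/22 - 23*log(z - 4)/18 + 25*log(z + 5)/198 + C

Factor the denominator: (z - 7)*(z - 6)*(z - 4)*(z + 5).
Partial-fraction decomposition: 25/(198*(z + 5)) - 23/(18*(z - 4)) + 161/(22*(z - 6)) - 37/(6*(z - 7)).
Integrate each term: A/(z−a) contributes A·log|z−a|.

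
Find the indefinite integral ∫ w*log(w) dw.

w**2*log(w)/2 - w**2/4 + C

Use integration by parts with u = log(w), dv = w dw.
Then du = 1/w dw and v = w**2/2.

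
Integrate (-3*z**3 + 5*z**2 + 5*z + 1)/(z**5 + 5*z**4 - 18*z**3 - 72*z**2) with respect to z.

Factor the denominator: z**2*(z - 4)*(z + 3)*(z + 6).
Partial-fraction decomposition: 799/(1080*(z + 6)) - 16/(27*(z + 3)) - 13/(160*(z - 4)) - 19/(288*z) - 1/(72*z**2).
Integrate each term; A/(z−a) gives A·log|z−a|; A/(z−a)² gives −A/(z−a).

-19*log(z)/288 - 13*log(z - 4)/160 - 16*log(z + 3)/27 + 799*log(z + 6)/1080 + 1/(72*z) + C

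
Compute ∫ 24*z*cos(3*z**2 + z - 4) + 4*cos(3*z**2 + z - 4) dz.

4*sin(3*z**2 + z - 4) + C

Let u = 3*z**2 + z - 4, so du = (6*z + 1) dz.
Rewriting, the integral becomes 4·∫ cos(u) du = 4·sin(u).
Substituting back, u = 3*z**2 + z - 4.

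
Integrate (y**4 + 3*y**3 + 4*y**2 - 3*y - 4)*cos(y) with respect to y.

y**4*sin(y) + 3*y**3*sin(y) + 4*y**3*cos(y) - 8*y**2*sin(y) + 9*y**2*cos(y) - 21*y*sin(y) - 16*y*cos(y) + 12*sin(y) - 21*cos(y) + C

Use integration by parts with u = y**4 + 3*y**3 + 4*y**2 - 3*y - 4, dv = cos(y) dy, so v = sin(y).
Apply parts 4 times (tabular method): alternate signs, differentiate u down to 0, integrate dv up.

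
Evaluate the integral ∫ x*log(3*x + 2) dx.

x**2*log(3*x + 2)/2 - x**2/4 + x/3 - 2*log(3*x + 2)/9 + C

Use integration by parts with u = log(3*x + 2), dv = x dx.
Then du = 3/(3*x + 2) dx and v = x**2/2.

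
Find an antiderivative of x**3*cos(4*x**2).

Let u = x², du = 2x dx; rewrite as (1/2)∫ u^1·cos(4u) du.
Now integrate by parts 1 time.

x**2*sin(4*x**2)/8 + cos(4*x**2)/32 + C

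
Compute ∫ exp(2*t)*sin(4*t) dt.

Let I denote the integral. Integrate by parts with u = sin(4*t), dv = exp(2*t) dt, so v = exp(2*t)/2: I = exp(2*t)*sin(4*t)/2 − 2·∫ exp(2*t)*cos(4*t) dt.
Apply parts again with u = cos(4*t), dv = exp(2*t) dt: ∫ exp(2*t)*cos(4*t) dt = exp(2*t)*cos(4*t)/2 + 2·I. Substituting back brings back I: I = exp(2*t)*sin(4*t)/2 - exp(2*t)*cos(4*t) − 4·I.
Solving for I: (1 + 4)·I equals the remaining terms, so I = (1/5)·(exp(2*t)*sin(4*t)/2 - exp(2*t)*cos(4*t)).

exp(2*t)*sin(4*t)/10 - exp(2*t)*cos(4*t)/5 + C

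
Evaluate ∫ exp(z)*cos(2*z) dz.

Let I denote the integral. Integrate by parts with u = cos(2*z), dv = exp(z) dz, so v = exp(z): I = exp(z)*cos(2*z) + 2·∫ exp(z)*sin(2*z) dz.
Apply parts again with u = sin(2*z), dv = exp(z) dz: ∫ exp(z)*sin(2*z) dz = exp(z)*sin(2*z) − 2·I. Substituting back brings back I: I = 2*exp(z)*sin(2*z) + exp(z)*cos(2*z) − 4·I.
Solving for I: (1 + 4)·I equals the remaining terms, so I = (1/5)·(2*exp(z)*sin(2*z) + exp(z)*cos(2*z)).

2*exp(z)*sin(2*z)/5 + exp(z)*cos(2*z)/5 + C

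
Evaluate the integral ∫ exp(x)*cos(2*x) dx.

Let I denote the integral. Integrate by parts with u = cos(2*x), dv = exp(x) dx, so v = exp(x): I = exp(x)*cos(2*x) + 2·∫ exp(x)*sin(2*x) dx.
Apply parts again with u = sin(2*x), dv = exp(x) dx: ∫ exp(x)*sin(2*x) dx = exp(x)*sin(2*x) − 2·I. Substituting back brings back I: I = 2*exp(x)*sin(2*x) + exp(x)*cos(2*x) − 4·I.
Solving for I: (1 + 4)·I equals the remaining terms, so I = (1/5)·(2*exp(x)*sin(2*x) + exp(x)*cos(2*x)).

2*exp(x)*sin(2*x)/5 + exp(x)*cos(2*x)/5 + C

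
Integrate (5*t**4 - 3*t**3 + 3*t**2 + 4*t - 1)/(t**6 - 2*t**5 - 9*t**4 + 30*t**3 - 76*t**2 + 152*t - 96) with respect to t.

181*log(t - 3)/91 - 25*log(t - 2)/16 + 4*log(t - 1)/25 - 501*log(t + 4)/1400 - 1189*log(t**2 + 4)/10400 + 1473*atan(t/2)/5200 + C

Factor the denominator: (t - 3)*(t - 2)*(t - 1)*(t + 4)*(t**2 + 4).
Partial-fraction decomposition: -(1189*t - 2946)/(5200*(t**2 + 4)) - 501/(1400*(t + 4)) + 4/(25*(t - 1)) - 25/(16*(t - 2)) + 181/(91*(t - 3)).
Integrate each term; A/(t−a) gives A·log|t−a|; the (Bt+D)/(t²+p²) term gives a log and an atan.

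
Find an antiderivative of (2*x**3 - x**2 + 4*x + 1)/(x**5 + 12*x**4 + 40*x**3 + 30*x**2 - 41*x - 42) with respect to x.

log(x - 1)/32 + log(x + 1)/4 - 9*log(x + 2)/5 + 37*log(x + 3)/16 - 127*log(x + 7)/160 + C

Factor the denominator: (x - 1)*(x + 1)*(x + 2)*(x + 3)*(x + 7).
Partial-fraction decomposition: -127/(160*(x + 7)) + 37/(16*(x + 3)) - 9/(5*(x + 2)) + 1/(4*(x + 1)) + 1/(32*(x - 1)).
Integrate each term: A/(x−a) contributes A·log|x−a|.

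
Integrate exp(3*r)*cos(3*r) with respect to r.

Let I denote the integral. Integrate by parts with u = cos(3*r), dv = exp(3*r) dr, so v = exp(3*r)/3: I = exp(3*r)*cos(3*r)/3 + ∫ exp(3*r)*sin(3*r) dr.
Apply parts again with u = sin(3*r), dv = exp(3*r) dr: ∫ exp(3*r)*sin(3*r) dr = exp(3*r)*sin(3*r)/3 − I. Substituting back brings back I: I = exp(3*r)*sin(3*r)/3 + exp(3*r)*cos(3*r)/3 − I.
Solving for I: (1 + 1)·I equals the remaining terms, so I = (1/2)·(exp(3*r)*sin(3*r)/3 + exp(3*r)*cos(3*r)/3).

exp(3*r)*sin(3*r)/6 + exp(3*r)*cos(3*r)/6 + C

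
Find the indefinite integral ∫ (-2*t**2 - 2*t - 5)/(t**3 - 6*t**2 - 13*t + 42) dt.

Factor the denominator: (t - 7)*(t - 2)*(t + 3).
Partial-fraction decomposition: -17/(50*(t + 3)) + 17/(25*(t - 2)) - 117/(50*(t - 7)).
Integrate each term: A/(t−a) contributes A·log|t−a|.

-117*log(t - 7)/50 + 17*log(t - 2)/25 - 17*log(t + 3)/50 + C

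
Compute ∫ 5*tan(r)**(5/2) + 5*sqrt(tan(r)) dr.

10*tan(r)**(3/2)/3 + C

Let u = tan(r), so du = (tan(r)**2 + 1) dr.
Rewriting, the integral becomes 5·∫ √u du = 5·(2/3)u^(3/2).
Substituting back, u = tan(r).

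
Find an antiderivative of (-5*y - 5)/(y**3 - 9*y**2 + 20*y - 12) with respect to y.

Factor the denominator: (y - 6)*(y - 2)*(y - 1).
Partial-fraction decomposition: -2/(y - 1) + 15/(4*(y - 2)) - 7/(4*(y - 6)).
Integrate each term: A/(y−a) contributes A·log|y−a|.

-7*log(y - 6)/4 + 15*log(y - 2)/4 - 2*log(y - 1) + C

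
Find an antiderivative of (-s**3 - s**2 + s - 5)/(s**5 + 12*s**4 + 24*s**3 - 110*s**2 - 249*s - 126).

Factor the denominator: (s - 3)*(s + 1)**2*(s + 6)*(s + 7).
Partial-fraction decomposition: 47/(60*(s + 7)) - 169/(225*(s + 6)) - 7/(1200*(s + 1)) + 1/(20*(s + 1)**2) - 19/(720*(s - 3)).
Integrate each term; A/(s−a) gives A·log|s−a|; A/(s−a)² gives −A/(s−a).

-19*log(s - 3)/720 - 7*log(s + 1)/1200 - 169*log(s + 6)/225 + 47*log(s + 7)/60 - 1/(20*s + 20) + C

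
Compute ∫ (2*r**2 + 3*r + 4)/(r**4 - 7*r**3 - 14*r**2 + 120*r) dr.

log(r)/30 + 47*log(r - 6)/30 - 23*log(r - 5)/15 - log(r + 4)/15 + C

Factor the denominator: r*(r - 6)*(r - 5)*(r + 4).
Partial-fraction decomposition: -1/(15*(r + 4)) - 23/(15*(r - 5)) + 47/(30*(r - 6)) + 1/(30*r).
Integrate each term: A/(r−a) contributes A·log|r−a|.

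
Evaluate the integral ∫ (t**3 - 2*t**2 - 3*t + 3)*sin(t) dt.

-t**3*cos(t) + 3*t**2*sin(t) + 2*t**2*cos(t) - 4*t*sin(t) + 9*t*cos(t) - 9*sin(t) - 7*cos(t) + C

Use integration by parts with u = t**3 - 2*t**2 - 3*t + 3, dv = sin(t) dt, so v = -cos(t).
Apply parts 3 times (tabular method): alternate signs, differentiate u down to 0, integrate dv up.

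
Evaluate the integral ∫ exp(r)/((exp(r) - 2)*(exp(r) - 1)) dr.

log(exp(r) - 2) - log(exp(r) - 1) + C

Let u = e^r, du = e^r dr.
The integral becomes ∫ du/((u-1)(u-2)); decompose into partial fractions.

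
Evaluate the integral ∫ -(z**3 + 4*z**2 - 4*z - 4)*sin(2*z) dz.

z**3*cos(2*z)/2 - 3*z**2*sin(2*z)/4 + 2*z**2*cos(2*z) - 2*z*sin(2*z) - 11*z*cos(2*z)/4 + 11*sin(2*z)/8 - 3*cos(2*z) + C

Use integration by parts with u = z**3 + 4*z**2 - 4*z - 4, dv = -sin(2*z) dz, so v = cos(2*z)/2.
Apply parts 3 times (tabular method): alternate signs, differentiate u down to 0, integrate dv up.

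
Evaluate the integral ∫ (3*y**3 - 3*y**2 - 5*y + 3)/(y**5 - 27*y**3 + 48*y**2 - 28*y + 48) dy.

127*log(y - 4)/340 - log(y - 2)/16 - 723*log(y + 6)/2960 - 21*log(y**2 + 1)/629 + 104*atan(y)/629 + C

Factor the denominator: (y - 4)*(y - 2)*(y + 6)*(y**2 + 1).
Partial-fraction decomposition: -2*(21*y - 52)/(629*(y**2 + 1)) - 723/(2960*(y + 6)) - 1/(16*(y - 2)) + 127/(340*(y - 4)).
Integrate each term; A/(y−a) gives A·log|y−a|; the (By+D)/(y²+p²) term gives a log and an atan.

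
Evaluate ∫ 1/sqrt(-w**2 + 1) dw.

Substitute w = sin(θ), so dw = cos(θ) dθ and the radical becomes sqrt(-w**2 + 1) = cos(θ) by the Pythagorean identity.
Integrate the resulting trig expression in θ, then back-substitute θ = asin(w), sin(θ) = w, cos(θ) = sqrt(-w**2 + 1) (absorbing any constant into C).

asin(w) + C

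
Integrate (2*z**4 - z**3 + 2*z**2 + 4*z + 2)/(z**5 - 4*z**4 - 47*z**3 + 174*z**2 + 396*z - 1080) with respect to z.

1237*log(z - 6)/216 - 399*log(z - 5)/88 + 7*log(z - 2)/80 - 197*log(z + 3)/1080 + 1429*log(z + 6)/1584 + C

Factor the denominator: (z - 6)*(z - 5)*(z - 2)*(z + 3)*(z + 6).
Partial-fraction decomposition: 1429/(1584*(z + 6)) - 197/(1080*(z + 3)) + 7/(80*(z - 2)) - 399/(88*(z - 5)) + 1237/(216*(z - 6)).
Integrate each term: A/(z−a) contributes A·log|z−a|.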